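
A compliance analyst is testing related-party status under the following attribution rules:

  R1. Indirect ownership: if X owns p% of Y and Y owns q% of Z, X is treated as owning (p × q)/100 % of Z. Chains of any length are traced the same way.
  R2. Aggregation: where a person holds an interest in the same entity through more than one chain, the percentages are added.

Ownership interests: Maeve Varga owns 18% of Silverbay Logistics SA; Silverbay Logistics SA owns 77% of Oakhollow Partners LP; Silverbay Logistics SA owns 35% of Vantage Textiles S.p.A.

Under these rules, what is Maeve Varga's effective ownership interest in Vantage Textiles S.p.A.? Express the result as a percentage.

6.3%

Chain via Silverbay Logistics SA (R1): 18% × 35% = 6.3% of Vantage Textiles S.p.A.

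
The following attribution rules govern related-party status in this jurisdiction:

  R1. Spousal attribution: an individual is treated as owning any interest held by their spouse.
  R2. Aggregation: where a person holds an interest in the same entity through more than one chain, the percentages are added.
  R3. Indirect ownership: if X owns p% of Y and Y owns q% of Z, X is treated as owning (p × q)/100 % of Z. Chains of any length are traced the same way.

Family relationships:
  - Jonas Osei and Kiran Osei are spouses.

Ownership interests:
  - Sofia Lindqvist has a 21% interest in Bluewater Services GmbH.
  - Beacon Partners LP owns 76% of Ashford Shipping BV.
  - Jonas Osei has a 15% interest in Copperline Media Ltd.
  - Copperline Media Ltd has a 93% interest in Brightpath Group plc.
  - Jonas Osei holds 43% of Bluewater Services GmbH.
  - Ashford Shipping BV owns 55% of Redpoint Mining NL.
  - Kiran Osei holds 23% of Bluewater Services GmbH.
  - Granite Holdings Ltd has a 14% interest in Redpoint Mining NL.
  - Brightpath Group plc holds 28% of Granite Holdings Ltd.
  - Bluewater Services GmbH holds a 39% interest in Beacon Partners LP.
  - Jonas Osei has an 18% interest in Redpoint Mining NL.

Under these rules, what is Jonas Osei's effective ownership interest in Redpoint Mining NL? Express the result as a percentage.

By spousal attribution (R1), Jonas Osei is treated as also owning Kiran Osei's interest in Bluewater Services GmbH, giving 43% + 23% = 66%.
Chain via Copperline Media Ltd → Brightpath Group plc → Granite Holdings Ltd (R3): 15% × 93% × 28% × 14% = 0.54684% of Redpoint Mining NL.
Chain via Bluewater Services GmbH → Beacon Partners LP → Ashford Shipping BV (R3): 66% × 39% × 76% × 55% = 10.75932% of Redpoint Mining NL.
Direct interest in Redpoint Mining NL: 18%.
Aggregating (R2): 0.54684% + 10.75932% + 18% = 29.30616%.

29.30616%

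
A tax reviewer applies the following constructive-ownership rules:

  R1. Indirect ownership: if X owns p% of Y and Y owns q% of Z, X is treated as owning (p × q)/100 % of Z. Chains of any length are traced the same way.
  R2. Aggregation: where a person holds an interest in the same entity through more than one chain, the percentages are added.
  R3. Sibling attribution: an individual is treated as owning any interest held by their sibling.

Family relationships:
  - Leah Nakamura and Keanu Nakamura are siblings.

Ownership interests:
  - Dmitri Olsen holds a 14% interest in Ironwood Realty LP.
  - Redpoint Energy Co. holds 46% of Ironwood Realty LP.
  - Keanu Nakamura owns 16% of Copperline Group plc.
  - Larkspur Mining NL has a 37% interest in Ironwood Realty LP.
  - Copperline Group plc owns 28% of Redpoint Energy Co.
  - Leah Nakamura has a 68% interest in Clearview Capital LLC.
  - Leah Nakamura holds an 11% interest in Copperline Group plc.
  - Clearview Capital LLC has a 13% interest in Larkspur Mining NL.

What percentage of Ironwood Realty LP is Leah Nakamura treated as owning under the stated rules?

6.7484%

By sibling attribution (R3), Leah Nakamura is treated as also owning Keanu Nakamura's interest in Copperline Group plc, giving 11% + 16% = 27%.
Chain via Clearview Capital LLC → Larkspur Mining NL (R1): 68% × 13% × 37% = 3.2708% of Ironwood Realty LP.
Chain via Copperline Group plc → Redpoint Energy Co. (R1): 27% × 28% × 46% = 3.4776% of Ironwood Realty LP.
Aggregating (R2): 3.2708% + 3.4776% = 6.7484%.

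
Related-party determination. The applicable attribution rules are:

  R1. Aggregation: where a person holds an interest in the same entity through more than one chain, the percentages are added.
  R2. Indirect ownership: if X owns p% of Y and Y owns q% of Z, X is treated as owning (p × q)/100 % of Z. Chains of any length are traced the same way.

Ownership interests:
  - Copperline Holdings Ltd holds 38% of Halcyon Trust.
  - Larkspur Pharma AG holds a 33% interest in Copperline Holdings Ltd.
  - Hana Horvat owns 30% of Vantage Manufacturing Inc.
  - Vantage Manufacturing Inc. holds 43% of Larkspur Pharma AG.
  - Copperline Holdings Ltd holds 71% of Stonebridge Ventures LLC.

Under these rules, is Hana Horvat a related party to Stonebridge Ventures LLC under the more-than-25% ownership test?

Chain via Vantage Manufacturing Inc. → Larkspur Pharma AG → Copperline Holdings Ltd (R2): 30% × 43% × 33% × 71% = 3.02247% of Stonebridge Ventures LLC.
3.02247% does not exceed the 25% threshold, so Hana is not a related party to Stonebridge Ventures LLC.

No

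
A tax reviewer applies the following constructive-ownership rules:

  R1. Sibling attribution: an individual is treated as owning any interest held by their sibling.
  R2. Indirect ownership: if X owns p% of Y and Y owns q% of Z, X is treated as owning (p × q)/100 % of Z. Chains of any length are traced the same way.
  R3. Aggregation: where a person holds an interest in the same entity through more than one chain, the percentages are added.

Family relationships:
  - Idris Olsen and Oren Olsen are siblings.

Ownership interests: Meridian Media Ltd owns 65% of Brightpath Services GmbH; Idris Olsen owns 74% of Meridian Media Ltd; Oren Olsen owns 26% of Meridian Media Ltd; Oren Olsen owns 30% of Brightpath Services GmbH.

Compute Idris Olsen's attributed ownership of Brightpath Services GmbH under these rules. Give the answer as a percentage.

By sibling attribution (R1), Idris Olsen is treated as also owning Oren Olsen's interest in Meridian Media Ltd, giving 74% + 26% = 100%.
By sibling attribution (R1), Idris Olsen is treated as owning Oren Olsen's 30% interest in Brightpath Services GmbH.
Chain via Meridian Media Ltd (R2): 100% × 65% = 65% of Brightpath Services GmbH.
Direct interest in Brightpath Services GmbH: 30%.
Aggregating (R3): 65% + 30% = 95%.

95%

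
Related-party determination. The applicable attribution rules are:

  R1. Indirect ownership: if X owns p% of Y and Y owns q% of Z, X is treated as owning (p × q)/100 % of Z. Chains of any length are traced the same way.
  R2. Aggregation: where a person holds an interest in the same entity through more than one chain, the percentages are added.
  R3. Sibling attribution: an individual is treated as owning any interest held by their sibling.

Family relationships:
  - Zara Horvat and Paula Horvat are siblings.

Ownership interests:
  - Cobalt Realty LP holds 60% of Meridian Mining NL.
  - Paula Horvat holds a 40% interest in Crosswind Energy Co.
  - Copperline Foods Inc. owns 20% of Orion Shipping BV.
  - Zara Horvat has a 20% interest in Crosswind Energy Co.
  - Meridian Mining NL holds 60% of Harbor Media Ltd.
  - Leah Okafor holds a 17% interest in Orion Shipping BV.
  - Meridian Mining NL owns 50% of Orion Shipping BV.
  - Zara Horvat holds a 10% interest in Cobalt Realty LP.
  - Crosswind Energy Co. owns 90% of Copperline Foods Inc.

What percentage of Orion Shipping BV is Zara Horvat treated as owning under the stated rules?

By sibling attribution (R3), Zara Horvat is treated as also owning Paula Horvat's interest in Crosswind Energy Co, giving 20% + 40% = 60%.
Chain via Cobalt Realty LP → Meridian Mining NL (R1): 10% × 60% × 50% = 3% of Orion Shipping BV.
Chain via Crosswind Energy Co. → Copperline Foods Inc. (R1): 60% × 90% × 20% = 10.8% of Orion Shipping BV.
Aggregating (R2): 3% + 10.8% = 13.8%.

13.8%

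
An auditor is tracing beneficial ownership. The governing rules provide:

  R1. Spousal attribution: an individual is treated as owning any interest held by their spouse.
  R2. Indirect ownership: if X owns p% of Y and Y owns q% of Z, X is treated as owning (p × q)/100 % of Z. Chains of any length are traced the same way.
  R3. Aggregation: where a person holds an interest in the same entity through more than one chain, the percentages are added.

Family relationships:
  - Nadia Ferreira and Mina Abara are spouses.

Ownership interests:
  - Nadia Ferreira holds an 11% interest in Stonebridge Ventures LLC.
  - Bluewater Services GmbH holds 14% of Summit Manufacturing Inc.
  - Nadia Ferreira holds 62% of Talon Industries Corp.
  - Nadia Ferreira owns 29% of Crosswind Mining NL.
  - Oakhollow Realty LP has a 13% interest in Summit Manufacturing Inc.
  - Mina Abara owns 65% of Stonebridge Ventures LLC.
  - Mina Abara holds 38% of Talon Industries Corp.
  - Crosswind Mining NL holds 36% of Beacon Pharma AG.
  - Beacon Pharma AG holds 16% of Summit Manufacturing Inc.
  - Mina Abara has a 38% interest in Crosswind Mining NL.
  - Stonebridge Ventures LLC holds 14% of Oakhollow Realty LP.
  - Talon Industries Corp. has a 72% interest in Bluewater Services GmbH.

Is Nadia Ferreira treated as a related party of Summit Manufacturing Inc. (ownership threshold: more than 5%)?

By spousal attribution (R1), Nadia Ferreira is treated as also owning Mina Abara's interest in Talon Industries Corp, giving 62% + 38% = 100%.
By spousal attribution (R1), Nadia Ferreira is treated as also owning Mina Abara's interest in Crosswind Mining NL, giving 29% + 38% = 67%.
By spousal attribution (R1), Nadia Ferreira is treated as also owning Mina Abara's interest in Stonebridge Ventures LLC, giving 11% + 65% = 76%.
Chain via Talon Industries Corp. → Bluewater Services GmbH (R2): 100% × 72% × 14% = 10.08% of Summit Manufacturing Inc.
Chain via Crosswind Mining NL → Beacon Pharma AG (R2): 67% × 36% × 16% = 3.8592% of Summit Manufacturing Inc.
Chain via Stonebridge Ventures LLC → Oakhollow Realty LP (R2): 76% × 14% × 13% = 1.3832% of Summit Manufacturing Inc.
Aggregating (R3): 10.08% + 3.8592% + 1.3832% = 15.3224%.
15.3224% exceeds the 5% threshold, so Nadia is a related party to Summit Manufacturing Inc.

Yes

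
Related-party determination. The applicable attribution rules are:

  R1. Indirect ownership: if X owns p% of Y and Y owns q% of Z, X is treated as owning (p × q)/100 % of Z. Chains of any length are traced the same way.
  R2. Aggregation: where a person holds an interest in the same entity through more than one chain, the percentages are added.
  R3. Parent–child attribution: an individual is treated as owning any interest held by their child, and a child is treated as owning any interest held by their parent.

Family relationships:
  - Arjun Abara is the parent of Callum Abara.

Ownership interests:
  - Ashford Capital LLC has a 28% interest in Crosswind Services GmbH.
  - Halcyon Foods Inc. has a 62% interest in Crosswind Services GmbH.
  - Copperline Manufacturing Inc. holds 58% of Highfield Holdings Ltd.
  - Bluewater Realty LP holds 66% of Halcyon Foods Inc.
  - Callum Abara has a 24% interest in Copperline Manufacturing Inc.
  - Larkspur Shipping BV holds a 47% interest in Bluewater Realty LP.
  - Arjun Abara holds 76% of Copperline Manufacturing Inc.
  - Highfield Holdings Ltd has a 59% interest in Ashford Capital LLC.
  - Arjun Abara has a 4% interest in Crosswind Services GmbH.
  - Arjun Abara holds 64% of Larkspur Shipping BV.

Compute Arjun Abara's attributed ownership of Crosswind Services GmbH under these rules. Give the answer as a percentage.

By parent–child attribution (R3), Arjun Abara is treated as also owning Callum Abara's interest in Copperline Manufacturing Inc, giving 76% + 24% = 100%.
Chain via Larkspur Shipping BV → Bluewater Realty LP → Halcyon Foods Inc. (R1): 64% × 47% × 66% × 62% = 12.308736% of Crosswind Services GmbH.
Chain via Copperline Manufacturing Inc. → Highfield Holdings Ltd → Ashford Capital LLC (R1): 100% × 58% × 59% × 28% = 9.5816% of Crosswind Services GmbH.
Direct interest in Crosswind Services GmbH: 4%.
Aggregating (R2): 12.308736% + 9.5816% + 4% = 25.890336%.

25.890336%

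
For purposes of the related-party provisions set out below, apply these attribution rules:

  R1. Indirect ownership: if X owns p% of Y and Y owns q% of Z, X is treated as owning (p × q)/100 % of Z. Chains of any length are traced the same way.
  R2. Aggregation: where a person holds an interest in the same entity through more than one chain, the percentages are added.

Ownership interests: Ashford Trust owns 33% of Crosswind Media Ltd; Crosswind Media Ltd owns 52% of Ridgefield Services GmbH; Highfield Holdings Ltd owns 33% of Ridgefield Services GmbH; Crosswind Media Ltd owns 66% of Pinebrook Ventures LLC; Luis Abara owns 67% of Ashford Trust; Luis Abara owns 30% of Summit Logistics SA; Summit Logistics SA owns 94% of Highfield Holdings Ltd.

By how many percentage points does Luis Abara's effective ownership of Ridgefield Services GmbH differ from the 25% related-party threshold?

4.1968

Chain via Ashford Trust → Crosswind Media Ltd (R1): 67% × 33% × 52% = 11.4972% of Ridgefield Services GmbH.
Chain via Summit Logistics SA → Highfield Holdings Ltd (R1): 30% × 94% × 33% = 9.306% of Ridgefield Services GmbH.
Aggregating (R2): 11.4972% + 9.306% = 20.8032%.
20.8032% falls short of the 25% threshold by 4.1968 percentage points.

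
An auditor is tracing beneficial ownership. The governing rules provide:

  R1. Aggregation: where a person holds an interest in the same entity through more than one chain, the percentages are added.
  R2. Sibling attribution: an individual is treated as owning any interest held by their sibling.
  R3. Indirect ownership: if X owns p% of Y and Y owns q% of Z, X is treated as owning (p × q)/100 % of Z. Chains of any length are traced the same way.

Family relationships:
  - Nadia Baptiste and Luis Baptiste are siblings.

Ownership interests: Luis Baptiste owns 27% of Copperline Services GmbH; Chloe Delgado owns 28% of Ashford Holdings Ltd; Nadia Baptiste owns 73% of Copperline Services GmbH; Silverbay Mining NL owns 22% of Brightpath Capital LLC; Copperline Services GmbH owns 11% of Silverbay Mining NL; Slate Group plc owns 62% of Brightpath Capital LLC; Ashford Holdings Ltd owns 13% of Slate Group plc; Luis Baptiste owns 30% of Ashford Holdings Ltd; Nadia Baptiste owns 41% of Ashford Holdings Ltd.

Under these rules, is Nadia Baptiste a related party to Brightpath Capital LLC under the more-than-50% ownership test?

No

By sibling attribution (R2), Nadia Baptiste is treated as also owning Luis Baptiste's interest in Ashford Holdings Ltd, giving 41% + 30% = 71%.
By sibling attribution (R2), Nadia Baptiste is treated as also owning Luis Baptiste's interest in Copperline Services GmbH, giving 73% + 27% = 100%.
Chain via Ashford Holdings Ltd → Slate Group plc (R3): 71% × 13% × 62% = 5.7226% of Brightpath Capital LLC.
Chain via Copperline Services GmbH → Silverbay Mining NL (R3): 100% × 11% × 22% = 2.42% of Brightpath Capital LLC.
Aggregating (R1): 5.7226% + 2.42% = 8.1426%.
8.1426% does not exceed the 50% threshold, so Nadia is not a related party to Brightpath Capital LLC.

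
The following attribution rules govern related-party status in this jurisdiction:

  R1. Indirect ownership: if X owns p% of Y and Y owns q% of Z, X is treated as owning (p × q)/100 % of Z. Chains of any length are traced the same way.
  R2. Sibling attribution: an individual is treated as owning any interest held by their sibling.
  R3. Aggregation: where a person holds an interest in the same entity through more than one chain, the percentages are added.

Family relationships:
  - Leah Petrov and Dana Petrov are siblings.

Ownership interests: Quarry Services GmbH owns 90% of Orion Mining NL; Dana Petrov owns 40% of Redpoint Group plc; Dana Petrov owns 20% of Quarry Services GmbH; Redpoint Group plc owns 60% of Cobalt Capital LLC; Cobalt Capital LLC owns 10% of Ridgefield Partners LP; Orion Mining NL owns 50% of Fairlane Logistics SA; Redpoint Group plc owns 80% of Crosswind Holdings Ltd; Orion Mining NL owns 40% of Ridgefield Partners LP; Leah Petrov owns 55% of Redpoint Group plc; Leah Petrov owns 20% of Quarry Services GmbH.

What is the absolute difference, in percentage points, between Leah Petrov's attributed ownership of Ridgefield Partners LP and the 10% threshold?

10.1

By sibling attribution (R2), Leah Petrov is treated as also owning Dana Petrov's interest in Quarry Services GmbH, giving 20% + 20% = 40%.
By sibling attribution (R2), Leah Petrov is treated as also owning Dana Petrov's interest in Redpoint Group plc, giving 55% + 40% = 95%.
Chain via Quarry Services GmbH → Orion Mining NL (R1): 40% × 90% × 40% = 14.4% of Ridgefield Partners LP.
Chain via Redpoint Group plc → Cobalt Capital LLC (R1): 95% × 60% × 10% = 5.7% of Ridgefield Partners LP.
Aggregating (R3): 14.4% + 5.7% = 20.1%.
20.1% exceeds the 10% threshold by 10.1 percentage points.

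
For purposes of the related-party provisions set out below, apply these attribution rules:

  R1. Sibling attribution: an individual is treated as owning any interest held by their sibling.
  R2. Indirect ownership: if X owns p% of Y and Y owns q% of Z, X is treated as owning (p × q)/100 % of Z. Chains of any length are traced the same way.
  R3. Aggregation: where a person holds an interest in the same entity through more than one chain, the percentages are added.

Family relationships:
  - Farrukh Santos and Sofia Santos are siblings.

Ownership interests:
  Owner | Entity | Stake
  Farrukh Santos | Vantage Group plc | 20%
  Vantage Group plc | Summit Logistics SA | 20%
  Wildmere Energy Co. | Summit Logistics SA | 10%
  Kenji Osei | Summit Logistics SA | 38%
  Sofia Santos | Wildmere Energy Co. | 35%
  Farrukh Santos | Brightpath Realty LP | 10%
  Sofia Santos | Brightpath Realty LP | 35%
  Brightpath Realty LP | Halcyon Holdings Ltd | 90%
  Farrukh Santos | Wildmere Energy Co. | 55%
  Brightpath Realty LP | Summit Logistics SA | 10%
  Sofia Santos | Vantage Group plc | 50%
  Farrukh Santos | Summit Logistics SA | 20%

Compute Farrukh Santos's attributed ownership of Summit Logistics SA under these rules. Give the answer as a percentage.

47.5%

By sibling attribution (R1), Farrukh Santos is treated as also owning Sofia Santos's interest in Vantage Group plc, giving 20% + 50% = 70%.
By sibling attribution (R1), Farrukh Santos is treated as also owning Sofia Santos's interest in Wildmere Energy Co, giving 55% + 35% = 90%.
By sibling attribution (R1), Farrukh Santos is treated as also owning Sofia Santos's interest in Brightpath Realty LP, giving 10% + 35% = 45%.
Chain via Vantage Group plc (R2): 70% × 20% = 14% of Summit Logistics SA.
Chain via Wildmere Energy Co. (R2): 90% × 10% = 9% of Summit Logistics SA.
Chain via Brightpath Realty LP (R2): 45% × 10% = 4.5% of Summit Logistics SA.
Direct interest in Summit Logistics SA: 20%.
Aggregating (R3): 14% + 9% + 4.5% + 20% = 47.5%.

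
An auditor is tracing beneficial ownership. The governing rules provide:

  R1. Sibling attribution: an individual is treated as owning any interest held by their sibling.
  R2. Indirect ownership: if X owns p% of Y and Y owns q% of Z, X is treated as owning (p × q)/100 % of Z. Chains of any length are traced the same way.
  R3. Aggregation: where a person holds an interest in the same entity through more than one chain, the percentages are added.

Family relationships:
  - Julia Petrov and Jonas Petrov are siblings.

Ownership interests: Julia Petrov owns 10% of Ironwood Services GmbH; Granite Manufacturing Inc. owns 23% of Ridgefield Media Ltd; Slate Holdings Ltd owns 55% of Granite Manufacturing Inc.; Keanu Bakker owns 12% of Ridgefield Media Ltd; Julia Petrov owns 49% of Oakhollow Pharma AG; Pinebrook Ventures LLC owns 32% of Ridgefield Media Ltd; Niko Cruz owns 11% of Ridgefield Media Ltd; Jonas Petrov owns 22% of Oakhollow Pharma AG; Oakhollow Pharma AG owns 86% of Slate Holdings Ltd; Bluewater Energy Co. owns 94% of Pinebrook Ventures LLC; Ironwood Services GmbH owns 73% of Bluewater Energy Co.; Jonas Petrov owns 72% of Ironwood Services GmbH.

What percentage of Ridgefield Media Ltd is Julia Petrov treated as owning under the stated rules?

25.729978%

By sibling attribution (R1), Julia Petrov is treated as also owning Jonas Petrov's interest in Ironwood Services GmbH, giving 10% + 72% = 82%.
By sibling attribution (R1), Julia Petrov is treated as also owning Jonas Petrov's interest in Oakhollow Pharma AG, giving 49% + 22% = 71%.
Chain via Ironwood Services GmbH → Bluewater Energy Co. → Pinebrook Ventures LLC (R2): 82% × 73% × 94% × 32% = 18.005888% of Ridgefield Media Ltd.
Chain via Oakhollow Pharma AG → Slate Holdings Ltd → Granite Manufacturing Inc. (R2): 71% × 86% × 55% × 23% = 7.72409% of Ridgefield Media Ltd.
Aggregating (R3): 18.005888% + 7.72409% = 25.729978%.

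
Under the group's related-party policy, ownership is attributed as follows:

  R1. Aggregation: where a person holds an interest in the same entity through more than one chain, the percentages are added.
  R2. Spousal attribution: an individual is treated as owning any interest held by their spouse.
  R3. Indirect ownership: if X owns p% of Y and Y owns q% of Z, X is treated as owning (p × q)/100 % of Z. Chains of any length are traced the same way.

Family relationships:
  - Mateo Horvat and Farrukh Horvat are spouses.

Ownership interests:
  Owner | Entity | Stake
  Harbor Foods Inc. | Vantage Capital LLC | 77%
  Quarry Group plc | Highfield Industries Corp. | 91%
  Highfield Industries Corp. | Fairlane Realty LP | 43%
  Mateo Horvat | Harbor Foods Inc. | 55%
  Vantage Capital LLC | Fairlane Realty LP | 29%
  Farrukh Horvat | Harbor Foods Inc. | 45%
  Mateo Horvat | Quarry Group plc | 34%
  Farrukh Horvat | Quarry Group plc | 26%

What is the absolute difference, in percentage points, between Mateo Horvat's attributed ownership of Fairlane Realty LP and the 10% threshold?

By spousal attribution (R2), Mateo Horvat is treated as also owning Farrukh Horvat's interest in Quarry Group plc, giving 34% + 26% = 60%.
By spousal attribution (R2), Mateo Horvat is treated as also owning Farrukh Horvat's interest in Harbor Foods Inc, giving 55% + 45% = 100%.
Chain via Quarry Group plc → Highfield Industries Corp. (R3): 60% × 91% × 43% = 23.478% of Fairlane Realty LP.
Chain via Harbor Foods Inc. → Vantage Capital LLC (R3): 100% × 77% × 29% = 22.33% of Fairlane Realty LP.
Aggregating (R1): 23.478% + 22.33% = 45.808%.
45.808% exceeds the 10% threshold by 35.808 percentage points.

35.808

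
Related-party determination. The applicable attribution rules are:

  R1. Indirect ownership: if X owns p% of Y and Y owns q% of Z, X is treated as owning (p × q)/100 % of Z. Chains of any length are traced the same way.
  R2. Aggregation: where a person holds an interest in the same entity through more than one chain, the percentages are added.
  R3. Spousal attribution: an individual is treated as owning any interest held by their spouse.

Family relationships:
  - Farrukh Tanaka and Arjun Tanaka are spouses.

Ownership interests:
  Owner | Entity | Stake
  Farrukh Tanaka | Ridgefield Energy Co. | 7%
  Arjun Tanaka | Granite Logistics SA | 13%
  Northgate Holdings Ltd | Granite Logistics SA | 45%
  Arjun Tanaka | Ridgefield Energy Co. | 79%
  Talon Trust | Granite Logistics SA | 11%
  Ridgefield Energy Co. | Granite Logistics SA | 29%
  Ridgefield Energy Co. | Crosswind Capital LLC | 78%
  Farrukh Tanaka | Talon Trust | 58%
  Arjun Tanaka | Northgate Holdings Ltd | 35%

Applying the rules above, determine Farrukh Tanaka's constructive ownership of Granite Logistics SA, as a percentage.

60.07%

By spousal attribution (R3), Farrukh Tanaka is treated as also owning Arjun Tanaka's interest in Ridgefield Energy Co, giving 7% + 79% = 86%.
By spousal attribution (R3), Farrukh Tanaka is treated as owning Arjun Tanaka's 35% interest in Northgate Holdings Ltd.
By spousal attribution (R3), Farrukh Tanaka is treated as owning Arjun Tanaka's 13% interest in Granite Logistics SA.
Chain via Talon Trust (R1): 58% × 11% = 6.38% of Granite Logistics SA.
Chain via Ridgefield Energy Co. (R1): 86% × 29% = 24.94% of Granite Logistics SA.
Chain via Northgate Holdings Ltd (R1): 35% × 45% = 15.75% of Granite Logistics SA.
Direct interest in Granite Logistics SA: 13%.
Aggregating (R2): 6.38% + 24.94% + 15.75% + 13% = 60.07%.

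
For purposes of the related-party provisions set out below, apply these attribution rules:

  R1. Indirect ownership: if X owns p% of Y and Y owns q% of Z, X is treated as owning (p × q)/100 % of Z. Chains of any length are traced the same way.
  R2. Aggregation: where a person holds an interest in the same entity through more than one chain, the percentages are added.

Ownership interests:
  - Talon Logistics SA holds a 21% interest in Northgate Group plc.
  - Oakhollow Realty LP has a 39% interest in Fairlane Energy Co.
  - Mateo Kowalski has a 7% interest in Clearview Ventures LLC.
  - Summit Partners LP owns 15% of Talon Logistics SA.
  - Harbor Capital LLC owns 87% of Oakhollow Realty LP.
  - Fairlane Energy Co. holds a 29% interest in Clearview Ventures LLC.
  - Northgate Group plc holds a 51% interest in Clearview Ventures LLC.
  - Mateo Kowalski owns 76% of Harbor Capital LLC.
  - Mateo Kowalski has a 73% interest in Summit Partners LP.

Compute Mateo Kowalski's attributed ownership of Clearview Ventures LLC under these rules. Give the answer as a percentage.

Chain via Summit Partners LP → Talon Logistics SA → Northgate Group plc (R1): 73% × 15% × 21% × 51% = 1.172745% of Clearview Ventures LLC.
Chain via Harbor Capital LLC → Oakhollow Realty LP → Fairlane Energy Co. (R1): 76% × 87% × 39% × 29% = 7.478172% of Clearview Ventures LLC.
Direct interest in Clearview Ventures LLC: 7%.
Aggregating (R2): 1.172745% + 7.478172% + 7% = 15.650917%.

15.650917%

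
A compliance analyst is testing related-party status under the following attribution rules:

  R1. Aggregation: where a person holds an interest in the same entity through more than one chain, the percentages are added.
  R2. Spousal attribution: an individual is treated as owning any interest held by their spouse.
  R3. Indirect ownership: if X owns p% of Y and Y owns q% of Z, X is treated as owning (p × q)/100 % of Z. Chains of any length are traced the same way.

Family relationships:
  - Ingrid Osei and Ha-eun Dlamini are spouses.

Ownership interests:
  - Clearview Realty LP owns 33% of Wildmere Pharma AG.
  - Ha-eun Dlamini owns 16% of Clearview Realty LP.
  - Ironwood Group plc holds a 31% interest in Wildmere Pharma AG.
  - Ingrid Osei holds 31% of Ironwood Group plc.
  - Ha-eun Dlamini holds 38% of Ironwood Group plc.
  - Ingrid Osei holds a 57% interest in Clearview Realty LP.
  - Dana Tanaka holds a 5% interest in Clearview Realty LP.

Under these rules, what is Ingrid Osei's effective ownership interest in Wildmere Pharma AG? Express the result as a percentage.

By spousal attribution (R2), Ingrid Osei is treated as also owning Ha-eun Dlamini's interest in Ironwood Group plc, giving 31% + 38% = 69%.
By spousal attribution (R2), Ingrid Osei is treated as also owning Ha-eun Dlamini's interest in Clearview Realty LP, giving 57% + 16% = 73%.
Chain via Ironwood Group plc (R3): 69% × 31% = 21.39% of Wildmere Pharma AG.
Chain via Clearview Realty LP (R3): 73% × 33% = 24.09% of Wildmere Pharma AG.
Aggregating (R1): 21.39% + 24.09% = 45.48%.

45.48%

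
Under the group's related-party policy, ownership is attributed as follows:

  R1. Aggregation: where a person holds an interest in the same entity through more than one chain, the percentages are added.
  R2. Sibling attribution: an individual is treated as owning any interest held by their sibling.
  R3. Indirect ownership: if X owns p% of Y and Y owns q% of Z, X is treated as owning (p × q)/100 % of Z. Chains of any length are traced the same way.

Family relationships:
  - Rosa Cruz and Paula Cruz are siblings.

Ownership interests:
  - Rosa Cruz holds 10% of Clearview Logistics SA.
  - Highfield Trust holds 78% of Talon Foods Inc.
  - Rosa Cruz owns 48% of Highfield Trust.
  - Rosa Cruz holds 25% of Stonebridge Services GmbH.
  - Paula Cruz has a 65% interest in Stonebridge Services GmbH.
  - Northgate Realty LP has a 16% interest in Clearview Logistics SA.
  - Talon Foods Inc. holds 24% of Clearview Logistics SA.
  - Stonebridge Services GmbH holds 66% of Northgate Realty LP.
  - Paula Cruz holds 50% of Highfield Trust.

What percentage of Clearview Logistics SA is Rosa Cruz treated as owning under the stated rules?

37.8496%

By sibling attribution (R2), Rosa Cruz is treated as also owning Paula Cruz's interest in Highfield Trust, giving 48% + 50% = 98%.
By sibling attribution (R2), Rosa Cruz is treated as also owning Paula Cruz's interest in Stonebridge Services GmbH, giving 25% + 65% = 90%.
Chain via Highfield Trust → Talon Foods Inc. (R3): 98% × 78% × 24% = 18.3456% of Clearview Logistics SA.
Chain via Stonebridge Services GmbH → Northgate Realty LP (R3): 90% × 66% × 16% = 9.504% of Clearview Logistics SA.
Direct interest in Clearview Logistics SA: 10%.
Aggregating (R1): 18.3456% + 9.504% + 10% = 37.8496%.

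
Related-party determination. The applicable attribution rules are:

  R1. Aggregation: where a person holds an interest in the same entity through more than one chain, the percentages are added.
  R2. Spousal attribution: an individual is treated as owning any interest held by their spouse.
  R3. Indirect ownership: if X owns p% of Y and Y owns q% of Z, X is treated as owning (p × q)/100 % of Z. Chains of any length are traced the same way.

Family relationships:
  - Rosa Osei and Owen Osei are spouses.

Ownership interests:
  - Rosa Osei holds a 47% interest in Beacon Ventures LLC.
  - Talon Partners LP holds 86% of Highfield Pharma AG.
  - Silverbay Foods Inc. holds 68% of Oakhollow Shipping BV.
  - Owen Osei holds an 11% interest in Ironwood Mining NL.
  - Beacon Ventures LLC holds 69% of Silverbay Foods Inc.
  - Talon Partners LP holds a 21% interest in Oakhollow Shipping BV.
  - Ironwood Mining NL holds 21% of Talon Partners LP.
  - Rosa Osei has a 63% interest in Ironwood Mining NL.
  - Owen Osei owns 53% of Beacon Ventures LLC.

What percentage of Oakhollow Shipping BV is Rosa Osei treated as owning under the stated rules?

By spousal attribution (R2), Rosa Osei is treated as also owning Owen Osei's interest in Ironwood Mining NL, giving 63% + 11% = 74%.
By spousal attribution (R2), Rosa Osei is treated as also owning Owen Osei's interest in Beacon Ventures LLC, giving 47% + 53% = 100%.
Chain via Ironwood Mining NL → Talon Partners LP (R3): 74% × 21% × 21% = 3.2634% of Oakhollow Shipping BV.
Chain via Beacon Ventures LLC → Silverbay Foods Inc. (R3): 100% × 69% × 68% = 46.92% of Oakhollow Shipping BV.
Aggregating (R1): 3.2634% + 46.92% = 50.1834%.

50.1834%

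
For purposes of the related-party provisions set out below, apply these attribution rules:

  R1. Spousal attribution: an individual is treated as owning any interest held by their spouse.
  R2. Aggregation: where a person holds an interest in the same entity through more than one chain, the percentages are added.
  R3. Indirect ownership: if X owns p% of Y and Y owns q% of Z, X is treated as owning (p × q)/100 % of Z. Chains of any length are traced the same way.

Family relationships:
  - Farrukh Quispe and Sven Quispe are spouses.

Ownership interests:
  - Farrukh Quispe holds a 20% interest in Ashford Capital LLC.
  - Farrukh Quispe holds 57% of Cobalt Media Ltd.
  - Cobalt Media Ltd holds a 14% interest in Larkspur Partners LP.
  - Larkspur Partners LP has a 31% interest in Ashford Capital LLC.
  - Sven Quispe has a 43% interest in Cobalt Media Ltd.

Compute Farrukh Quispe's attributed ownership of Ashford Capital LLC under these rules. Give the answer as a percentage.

24.34%

By spousal attribution (R1), Farrukh Quispe is treated as also owning Sven Quispe's interest in Cobalt Media Ltd, giving 57% + 43% = 100%.
Chain via Cobalt Media Ltd → Larkspur Partners LP (R3): 100% × 14% × 31% = 4.34% of Ashford Capital LLC.
Direct interest in Ashford Capital LLC: 20%.
Aggregating (R2): 4.34% + 20% = 24.34%.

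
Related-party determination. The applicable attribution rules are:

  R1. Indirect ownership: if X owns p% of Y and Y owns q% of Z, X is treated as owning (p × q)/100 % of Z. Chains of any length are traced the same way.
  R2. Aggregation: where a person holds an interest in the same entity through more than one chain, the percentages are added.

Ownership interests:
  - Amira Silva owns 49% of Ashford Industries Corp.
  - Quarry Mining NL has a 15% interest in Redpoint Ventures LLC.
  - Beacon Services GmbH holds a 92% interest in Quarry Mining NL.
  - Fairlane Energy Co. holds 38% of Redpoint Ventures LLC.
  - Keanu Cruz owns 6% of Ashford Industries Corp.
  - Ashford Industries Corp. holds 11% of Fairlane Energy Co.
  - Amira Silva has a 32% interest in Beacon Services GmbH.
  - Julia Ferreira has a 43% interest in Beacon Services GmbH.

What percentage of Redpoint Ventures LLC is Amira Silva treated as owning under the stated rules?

Chain via Ashford Industries Corp. → Fairlane Energy Co. (R1): 49% × 11% × 38% = 2.0482% of Redpoint Ventures LLC.
Chain via Beacon Services GmbH → Quarry Mining NL (R1): 32% × 92% × 15% = 4.416% of Redpoint Ventures LLC.
Aggregating (R2): 2.0482% + 4.416% = 6.4642%.

6.4642%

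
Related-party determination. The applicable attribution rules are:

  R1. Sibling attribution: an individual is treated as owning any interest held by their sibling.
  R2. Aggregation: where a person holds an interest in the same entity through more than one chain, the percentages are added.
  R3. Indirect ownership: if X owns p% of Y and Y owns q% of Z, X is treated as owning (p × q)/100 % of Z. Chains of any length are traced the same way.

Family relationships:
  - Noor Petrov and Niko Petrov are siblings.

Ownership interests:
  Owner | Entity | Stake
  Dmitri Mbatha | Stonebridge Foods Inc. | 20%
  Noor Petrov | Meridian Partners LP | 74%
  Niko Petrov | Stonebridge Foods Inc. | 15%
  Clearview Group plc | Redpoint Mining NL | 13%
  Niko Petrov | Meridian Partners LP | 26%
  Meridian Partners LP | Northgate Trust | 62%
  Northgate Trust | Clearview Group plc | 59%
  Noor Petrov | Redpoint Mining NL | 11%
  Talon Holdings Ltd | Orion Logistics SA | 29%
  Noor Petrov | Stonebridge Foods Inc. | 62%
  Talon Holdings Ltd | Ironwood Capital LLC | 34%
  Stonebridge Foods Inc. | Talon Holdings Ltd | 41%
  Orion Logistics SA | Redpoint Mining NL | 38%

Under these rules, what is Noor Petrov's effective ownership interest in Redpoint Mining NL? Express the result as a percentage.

19.234414%

By sibling attribution (R1), Noor Petrov is treated as also owning Niko Petrov's interest in Meridian Partners LP, giving 74% + 26% = 100%.
By sibling attribution (R1), Noor Petrov is treated as also owning Niko Petrov's interest in Stonebridge Foods Inc, giving 62% + 15% = 77%.
Chain via Meridian Partners LP → Northgate Trust → Clearview Group plc (R3): 100% × 62% × 59% × 13% = 4.7554% of Redpoint Mining NL.
Chain via Stonebridge Foods Inc. → Talon Holdings Ltd → Orion Logistics SA (R3): 77% × 41% × 29% × 38% = 3.479014% of Redpoint Mining NL.
Direct interest in Redpoint Mining NL: 11%.
Aggregating (R2): 4.7554% + 3.479014% + 11% = 19.234414%.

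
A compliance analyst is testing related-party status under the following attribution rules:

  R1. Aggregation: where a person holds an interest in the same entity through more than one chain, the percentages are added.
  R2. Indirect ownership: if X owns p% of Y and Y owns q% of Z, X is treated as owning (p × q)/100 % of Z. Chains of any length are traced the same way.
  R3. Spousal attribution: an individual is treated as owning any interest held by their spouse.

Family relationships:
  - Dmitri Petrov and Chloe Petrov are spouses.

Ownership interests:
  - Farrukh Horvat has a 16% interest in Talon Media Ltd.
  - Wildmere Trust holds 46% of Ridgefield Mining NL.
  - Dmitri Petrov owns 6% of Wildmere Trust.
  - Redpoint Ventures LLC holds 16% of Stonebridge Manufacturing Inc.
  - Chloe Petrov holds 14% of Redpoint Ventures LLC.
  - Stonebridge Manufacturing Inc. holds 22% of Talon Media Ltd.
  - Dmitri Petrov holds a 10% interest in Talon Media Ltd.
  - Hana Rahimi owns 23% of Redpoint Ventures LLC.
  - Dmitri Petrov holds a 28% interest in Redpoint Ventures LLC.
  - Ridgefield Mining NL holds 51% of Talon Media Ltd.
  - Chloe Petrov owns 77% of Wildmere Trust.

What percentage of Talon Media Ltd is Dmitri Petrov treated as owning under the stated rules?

By spousal attribution (R3), Dmitri Petrov is treated as also owning Chloe Petrov's interest in Redpoint Ventures LLC, giving 28% + 14% = 42%.
By spousal attribution (R3), Dmitri Petrov is treated as also owning Chloe Petrov's interest in Wildmere Trust, giving 6% + 77% = 83%.
Chain via Redpoint Ventures LLC → Stonebridge Manufacturing Inc. (R2): 42% × 16% × 22% = 1.4784% of Talon Media Ltd.
Chain via Wildmere Trust → Ridgefield Mining NL (R2): 83% × 46% × 51% = 19.4718% of Talon Media Ltd.
Direct interest in Talon Media Ltd: 10%.
Aggregating (R1): 1.4784% + 19.4718% + 10% = 30.9502%.

30.9502%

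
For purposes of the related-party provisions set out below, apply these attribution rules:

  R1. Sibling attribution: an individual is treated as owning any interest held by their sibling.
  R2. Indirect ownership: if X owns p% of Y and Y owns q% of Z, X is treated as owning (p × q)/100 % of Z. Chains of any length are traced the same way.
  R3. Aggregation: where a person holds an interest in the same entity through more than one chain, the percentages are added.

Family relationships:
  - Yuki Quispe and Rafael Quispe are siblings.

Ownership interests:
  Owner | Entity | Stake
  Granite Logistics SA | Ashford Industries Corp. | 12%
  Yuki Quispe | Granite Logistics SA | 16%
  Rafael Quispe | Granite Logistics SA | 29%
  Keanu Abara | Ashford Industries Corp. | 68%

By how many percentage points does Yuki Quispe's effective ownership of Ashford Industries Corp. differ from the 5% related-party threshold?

0.4

By sibling attribution (R1), Yuki Quispe is treated as also owning Rafael Quispe's interest in Granite Logistics SA, giving 16% + 29% = 45%.
Chain via Granite Logistics SA (R2): 45% × 12% = 5.4% of Ashford Industries Corp.
5.4% exceeds the 5% threshold by 0.4 percentage points.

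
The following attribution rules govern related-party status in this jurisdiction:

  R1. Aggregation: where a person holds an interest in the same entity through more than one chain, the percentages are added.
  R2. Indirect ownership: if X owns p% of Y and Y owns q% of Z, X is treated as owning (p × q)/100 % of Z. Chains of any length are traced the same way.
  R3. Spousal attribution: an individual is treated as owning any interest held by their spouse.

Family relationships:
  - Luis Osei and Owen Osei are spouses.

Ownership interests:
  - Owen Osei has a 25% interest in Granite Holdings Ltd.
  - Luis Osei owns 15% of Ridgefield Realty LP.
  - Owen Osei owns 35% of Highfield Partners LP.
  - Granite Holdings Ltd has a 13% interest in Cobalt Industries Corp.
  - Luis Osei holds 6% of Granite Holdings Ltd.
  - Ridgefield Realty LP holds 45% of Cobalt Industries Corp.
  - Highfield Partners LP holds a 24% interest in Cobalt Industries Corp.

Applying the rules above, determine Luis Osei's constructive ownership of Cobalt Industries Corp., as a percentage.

By spousal attribution (R3), Luis Osei is treated as also owning Owen Osei's interest in Granite Holdings Ltd, giving 6% + 25% = 31%.
By spousal attribution (R3), Luis Osei is treated as owning Owen Osei's 35% interest in Highfield Partners LP.
Chain via Granite Holdings Ltd (R2): 31% × 13% = 4.03% of Cobalt Industries Corp.
Chain via Ridgefield Realty LP (R2): 15% × 45% = 6.75% of Cobalt Industries Corp.
Chain via Highfield Partners LP (R2): 35% × 24% = 8.4% of Cobalt Industries Corp.
Aggregating (R1): 4.03% + 6.75% + 8.4% = 19.18%.

19.18%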